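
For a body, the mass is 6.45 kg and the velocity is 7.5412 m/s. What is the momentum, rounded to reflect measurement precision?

48.6 kg·m/s

momentum = 6.45 kg × 7.5412 m/s = 48.64074 kg·m/s.
6.45 has 3 significant figures; 7.5412 has 5.
Division/multiplication keeps the fewest: 3 significant figures.
Rounded: 48.6 kg·m/s.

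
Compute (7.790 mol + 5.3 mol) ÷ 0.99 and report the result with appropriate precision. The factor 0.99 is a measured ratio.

13 mol

7.790 mol + 5.3 mol = 13.090 mol; the sum is limited to 1 decimal place (3 s.f.).
Carrying full precision, 13.090 ÷ 0.99 = 13.2222222222… mol; 0.99 has 2 s.f., so the result keeps min(3, 2) = 2 s.f.
Rounded to 2 significant figures: 13 mol.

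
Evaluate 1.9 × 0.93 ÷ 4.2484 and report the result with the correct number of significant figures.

0.42

1.9 × 0.93 ÷ 4.2484 = 0.415921288014…
Multiplication/division keeps the fewest significant figures: 1.9 → 2 s.f., 0.93 → 2 s.f., 4.2484 → 5 s.f.; limit is 2.
Rounded to 2 significant figures: 0.42.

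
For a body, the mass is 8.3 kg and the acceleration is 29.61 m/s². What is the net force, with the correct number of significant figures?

net force = 8.3 kg × 29.61 m/s² = 245.763 N.
8.3 has 2 significant figures; 29.61 has 4.
Division/multiplication keeps the fewest: 2 significant figures.
Rounded: 2.5 × 10^2 N.

2.5 × 10^2 N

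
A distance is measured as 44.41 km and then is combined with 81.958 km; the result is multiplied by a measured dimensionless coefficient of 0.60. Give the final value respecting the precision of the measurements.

44.41 km + 81.958 km = 126.368 km; the sum is limited to 2 decimal places (5 s.f.).
Carrying full precision, 126.368 × 0.60 = 75.8208 km; 0.60 has 2 s.f., so the result keeps min(5, 2) = 2 s.f.
Rounded to 2 significant figures: 76 km.

76 km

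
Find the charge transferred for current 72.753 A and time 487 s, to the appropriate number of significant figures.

charge transferred = 72.753 A × 487 s = 35430.711 C.
72.753 has 5 significant figures; 487 has 3.
Division/multiplication keeps the fewest: 3 significant figures.
Rounded: 3.54 × 10^4 C.

3.54 × 10^4 C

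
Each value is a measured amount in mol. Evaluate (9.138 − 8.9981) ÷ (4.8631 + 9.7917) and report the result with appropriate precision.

0.00955

9.138 − 8.9981 = 0.1399, limited to 3 d.p. → 3 s.f.; 4.8631 + 9.7917 = 14.6548, limited to 4 d.p. → 6 s.f.
Carrying full precision, 0.1399 ÷ 14.6548 = 0.00954636023692…; keep min(3, 6) = 3 s.f.
Rounded to 3 significant figures: 0.00955.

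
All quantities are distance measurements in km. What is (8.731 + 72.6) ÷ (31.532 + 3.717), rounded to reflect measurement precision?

2.31

8.731 + 72.6 = 81.331, limited to 1 d.p. → 3 s.f.; 31.532 + 3.717 = 35.249, limited to 3 d.p. → 5 s.f.
Carrying full precision, 81.331 ÷ 35.249 = 2.30732786746…; keep min(3, 5) = 3 s.f.
Rounded to 3 significant figures: 2.31.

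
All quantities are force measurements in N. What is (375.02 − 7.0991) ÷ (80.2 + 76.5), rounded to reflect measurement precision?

2.348

375.02 − 7.0991 = 367.9209, limited to 2 d.p. → 5 s.f.; 80.2 + 76.5 = 156.7, limited to 1 d.p. → 4 s.f.
Carrying full precision, 367.9209 ÷ 156.7 = 2.34793171666…; keep min(5, 4) = 4 s.f.
Rounded to 4 significant figures: 2.348.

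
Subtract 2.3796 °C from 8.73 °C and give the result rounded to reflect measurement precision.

8.73 °C − 2.3796 °C = 6.3504 °C.
Addition/subtraction keeps the fewest decimal places: 8.73 → 2 decimal places, 2.3796 → 4 decimal places; limit is 2.
Rounded to 2 decimal places: 6.35 °C.

6.35 °C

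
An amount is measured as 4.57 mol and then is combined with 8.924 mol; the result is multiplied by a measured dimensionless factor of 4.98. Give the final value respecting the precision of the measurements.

67.2 mol

4.57 mol + 8.924 mol = 13.494 mol; the sum is limited to 2 decimal places (4 s.f.).
Carrying full precision, 13.494 × 4.98 = 67.20012 mol; 4.98 has 3 s.f., so the result keeps min(4, 3) = 3 s.f.
Rounded to 3 significant figures: 67.2 mol.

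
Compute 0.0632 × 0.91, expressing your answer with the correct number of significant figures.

0.0632 × 0.91 = 0.057512
Multiplication/division keeps the fewest significant figures: 0.0632 → 3 s.f., 0.91 → 2 s.f.; limit is 2.
Rounded to 2 significant figures: 0.058.

0.058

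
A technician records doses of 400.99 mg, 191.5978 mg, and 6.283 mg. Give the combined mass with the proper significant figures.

598.87 mg

400.99 mg + 191.5978 mg + 6.283 mg = 598.8708 mg.
Addition/subtraction keeps the fewest decimal places: 400.99 → 2 decimal places, 191.5978 → 4 decimal places, 6.283 → 3 decimal places; limit is 2.
Rounded to 2 decimal places: 598.87 mg.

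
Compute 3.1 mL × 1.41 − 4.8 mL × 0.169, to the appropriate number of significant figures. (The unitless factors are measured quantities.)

3.1 × 1.41 = 4.371 → 4.4 mL (2 s.f., last digit at the 10^-1 place).
4.8 × 0.169 = 0.8112 → 0.81 mL (2 s.f., last digit at the 10^-2 place).
Difference: 3.5598 mL; keep the coarser place, 10^-1.
Result: 3.6 mL.

3.6 mL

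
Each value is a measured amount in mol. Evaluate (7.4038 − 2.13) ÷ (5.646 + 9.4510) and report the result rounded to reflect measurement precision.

0.349

7.4038 − 2.13 = 5.2738, limited to 2 d.p. → 3 s.f.; 5.646 + 9.4510 = 15.0970, limited to 3 d.p. → 5 s.f.
Carrying full precision, 5.2738 ÷ 15.0970 = 0.349327680996…; keep min(3, 5) = 3 s.f.
Rounded to 3 significant figures: 0.349.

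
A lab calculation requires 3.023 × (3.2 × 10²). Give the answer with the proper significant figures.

3.023 × (3.2 × 10²) = 967.36
Multiplication/division keeps the fewest significant figures: 3.023 → 4 s.f., 3.2 × 10² → 2 s.f.; limit is 2.
Rounded to 2 significant figures: 9.7 × 10².

9.7 × 10²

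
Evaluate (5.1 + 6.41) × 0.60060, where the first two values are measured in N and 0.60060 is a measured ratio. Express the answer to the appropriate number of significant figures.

5.1 N + 6.41 N = 11.51 N; the sum is limited to 1 decimal place (3 s.f.).
Carrying full precision, 11.51 × 0.60060 = 6.912906 N; 0.60060 has 5 s.f., so the result keeps min(3, 5) = 3 s.f.
Rounded to 3 significant figures: 6.91 N.

6.91 N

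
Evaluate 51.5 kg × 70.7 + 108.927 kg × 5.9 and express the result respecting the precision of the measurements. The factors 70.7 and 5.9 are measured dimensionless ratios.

51.5 × 70.7 = 3641.05 → 3.64 × 10³ kg (3 s.f., last digit at the 10^1 place).
108.927 × 5.9 = 642.6693 → 6.4 × 10² kg (2 s.f., last digit at the 10^1 place).
Sum: 4283.7193 kg; keep the coarser place, 10^1.
Result: 4.28 × 10³ kg.

4.28 × 10³ kg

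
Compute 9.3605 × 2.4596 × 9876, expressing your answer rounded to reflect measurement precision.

9.3605 × 2.4596 × 9876 = 227375.995361…
Multiplication/division keeps the fewest significant figures: 9.3605 → 5 s.f., 2.4596 → 5 s.f., 9876 → 4 s.f.; limit is 4.
Rounded to 4 significant figures: 2.274 × 10⁵.

2.274 × 10⁵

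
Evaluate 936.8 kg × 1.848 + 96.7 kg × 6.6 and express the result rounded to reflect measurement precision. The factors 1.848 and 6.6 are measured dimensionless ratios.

2.37 × 10³ kg

936.8 × 1.848 = 1731.2064 → 1731 kg (4 s.f., last digit at the 10^0 place).
96.7 × 6.6 = 638.22 → 6.4 × 10² kg (2 s.f., last digit at the 10^1 place).
Sum: 2369.4264 kg; keep the coarser place, 10^1.
Result: 2.37 × 10³ kg.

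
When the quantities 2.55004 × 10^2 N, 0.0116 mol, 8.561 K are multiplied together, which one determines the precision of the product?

2.55004 × 10^2 N → 6 s.f.; 0.0116 mol → 3 s.f.; 8.561 K → 4 s.f.
The fewest is 3 significant figures, from 0.0116 mol.

0.0116 mol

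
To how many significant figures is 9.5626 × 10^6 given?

9.5626 × 10^6: in scientific notation every digit of the coefficient is significant.

5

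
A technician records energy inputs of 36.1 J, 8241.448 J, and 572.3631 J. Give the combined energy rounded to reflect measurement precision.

8849.9 J

36.1 J + 8241.448 J + 572.3631 J = 8849.9111 J.
Addition/subtraction keeps the fewest decimal places: 36.1 → 1 decimal place, 8241.448 → 3 decimal places, 572.3631 → 4 decimal places; limit is 1.
Rounded to 1 decimal place: 8849.9 J.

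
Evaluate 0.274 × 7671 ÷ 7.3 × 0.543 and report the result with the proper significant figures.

0.274 × 7671 ÷ 7.3 × 0.543 = 156.343386575…
Multiplication/division keeps the fewest significant figures: 0.274 → 3 s.f., 7671 → 4 s.f., 7.3 → 2 s.f., 0.543 → 3 s.f.; limit is 2.
Rounded to 2 significant figures: 1.6 × 10^2.

1.6 × 10^2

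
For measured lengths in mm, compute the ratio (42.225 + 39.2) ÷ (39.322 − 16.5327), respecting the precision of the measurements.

3.57

42.225 + 39.2 = 81.425, limited to 1 d.p. → 3 s.f.; 39.322 − 16.5327 = 22.7893, limited to 3 d.p. → 5 s.f.
Carrying full precision, 81.425 ÷ 22.7893 = 3.57294870839…; keep min(3, 5) = 3 s.f.
Rounded to 3 significant figures: 3.57.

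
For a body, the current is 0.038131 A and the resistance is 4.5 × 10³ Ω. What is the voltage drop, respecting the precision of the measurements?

1.7 × 10² V

voltage drop = 0.038131 A × 4.5 × 10³ Ω = 171.5895 V.
0.038131 has 5 significant figures; 4.5 × 10³ has 2.
Division/multiplication keeps the fewest: 2 significant figures.
Rounded: 1.7 × 10² V.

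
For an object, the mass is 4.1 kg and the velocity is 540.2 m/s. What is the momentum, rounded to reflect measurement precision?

momentum = 4.1 kg × 540.2 m/s = 2214.82 kg·m/s.
4.1 has 2 significant figures; 540.2 has 4.
Division/multiplication keeps the fewest: 2 significant figures.
Rounded: 2.2 × 10^3 kg·m/s.

2.2 × 10^3 kg·m/s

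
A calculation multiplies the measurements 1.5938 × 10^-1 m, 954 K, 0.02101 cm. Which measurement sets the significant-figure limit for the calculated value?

1.5938 × 10^-1 m → 5 s.f.; 954 K → 3 s.f.; 0.02101 cm → 4 s.f.
The fewest is 3 significant figures, from 954 K.

954 K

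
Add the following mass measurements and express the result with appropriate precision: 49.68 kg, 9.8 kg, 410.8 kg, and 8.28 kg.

478.6 kg

49.68 kg + 9.8 kg + 410.8 kg + 8.28 kg = 478.56 kg.
Addition/subtraction keeps the fewest decimal places: 49.68 → 2 decimal places, 9.8 → 1 decimal place, 410.8 → 1 decimal place, 8.28 → 2 decimal places; limit is 1.
Rounded to 1 decimal place: 478.6 kg.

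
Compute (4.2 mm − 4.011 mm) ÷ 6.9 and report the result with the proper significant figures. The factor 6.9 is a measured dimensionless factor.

3 × 10⁻² mm

4.2 mm − 4.011 mm = 0.189 mm; the difference is limited to 1 decimal place (1 s.f.).
Carrying full precision, 0.189 ÷ 6.9 = 0.0273913043478… mm; 6.9 has 2 s.f., so the result keeps min(1, 2) = 1 s.f.
Rounded to 1 significant figure: 3 × 10⁻² mm.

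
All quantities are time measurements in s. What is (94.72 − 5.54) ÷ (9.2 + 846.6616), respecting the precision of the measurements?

94.72 − 5.54 = 89.18, limited to 2 d.p. → 4 s.f.; 9.2 + 846.6616 = 855.8616, limited to 1 d.p. → 4 s.f.
Carrying full precision, 89.18 ÷ 855.8616 = 0.104199090133…; keep min(4, 4) = 4 s.f.
Rounded to 4 significant figures: 0.1042.

0.1042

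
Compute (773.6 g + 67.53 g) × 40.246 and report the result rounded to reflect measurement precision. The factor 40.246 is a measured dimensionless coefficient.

773.6 g + 67.53 g = 841.13 g; the sum is limited to 1 decimal place (4 s.f.).
Carrying full precision, 841.13 × 40.246 = 33852.11798 g; 40.246 has 5 s.f., so the result keeps min(4, 5) = 4 s.f.
Rounded to 4 significant figures: 3.385 × 10⁴ g.

3.385 × 10⁴ g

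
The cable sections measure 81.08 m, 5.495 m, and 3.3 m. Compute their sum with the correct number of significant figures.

81.08 m + 5.495 m + 3.3 m = 89.875 m.
Addition/subtraction keeps the fewest decimal places: 81.08 → 2 decimal places, 5.495 → 3 decimal places, 3.3 → 1 decimal place; limit is 1.
Rounded to 1 decimal place: 89.9 m.

89.9 m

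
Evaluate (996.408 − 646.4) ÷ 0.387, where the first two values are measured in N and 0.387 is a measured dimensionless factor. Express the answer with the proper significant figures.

904 N

996.408 N − 646.4 N = 350.008 N; the difference is limited to 1 decimal place (4 s.f.).
Carrying full precision, 350.008 ÷ 0.387 = 904.413436693… N; 0.387 has 3 s.f., so the result keeps min(4, 3) = 3 s.f.
Rounded to 3 significant figures: 904 N.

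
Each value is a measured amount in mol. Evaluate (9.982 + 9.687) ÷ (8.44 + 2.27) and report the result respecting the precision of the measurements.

1.837

9.982 + 9.687 = 19.669, limited to 3 d.p. → 5 s.f.; 8.44 + 2.27 = 10.71, limited to 2 d.p. → 4 s.f.
Carrying full precision, 19.669 ÷ 10.71 = 1.83650793651…; keep min(5, 4) = 4 s.f.
Rounded to 4 significant figures: 1.837.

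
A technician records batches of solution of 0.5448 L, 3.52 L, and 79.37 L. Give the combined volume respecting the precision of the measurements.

0.5448 L + 3.52 L + 79.37 L = 83.4348 L.
Addition/subtraction keeps the fewest decimal places: 0.5448 → 4 decimal places, 3.52 → 2 decimal places, 79.37 → 2 decimal places; limit is 2.
Rounded to 2 decimal places: 83.43 L.

83.43 L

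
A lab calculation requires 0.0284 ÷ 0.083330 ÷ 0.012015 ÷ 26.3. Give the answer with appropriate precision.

0.0284 ÷ 0.083330 ÷ 0.012015 ÷ 26.3 = 1.07854292573…
Multiplication/division keeps the fewest significant figures: 0.0284 → 3 s.f., 0.083330 → 5 s.f., 0.012015 → 5 s.f., 26.3 → 3 s.f.; limit is 3.
Rounded to 3 significant figures: 1.08.

1.08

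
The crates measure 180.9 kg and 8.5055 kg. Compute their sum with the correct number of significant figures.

180.9 kg + 8.5055 kg = 189.4055 kg.
Addition/subtraction keeps the fewest decimal places: 180.9 → 1 decimal place, 8.5055 → 4 decimal places; limit is 1.
Rounded to 1 decimal place: 189.4 kg.

189.4 kg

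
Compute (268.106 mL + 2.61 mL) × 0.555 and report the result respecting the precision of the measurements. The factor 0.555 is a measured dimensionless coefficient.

1.50 × 10^2 mL

268.106 mL + 2.61 mL = 270.716 mL; the sum is limited to 2 decimal places (5 s.f.).
Carrying full precision, 270.716 × 0.555 = 150.24738 mL; 0.555 has 3 s.f., so the result keeps min(5, 3) = 3 s.f.
Rounded to 3 significant figures: 1.50 × 10^2 mL.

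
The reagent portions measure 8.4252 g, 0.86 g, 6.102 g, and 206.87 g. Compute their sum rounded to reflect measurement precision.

8.4252 g + 0.86 g + 6.102 g + 206.87 g = 222.2572 g.
Addition/subtraction keeps the fewest decimal places: 8.4252 → 4 decimal places, 0.86 → 2 decimal places, 6.102 → 3 decimal places, 206.87 → 2 decimal places; limit is 2.
Rounded to 2 decimal places: 222.26 g.

222.26 g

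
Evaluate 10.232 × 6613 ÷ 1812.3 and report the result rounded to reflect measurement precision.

10.232 × 6613 ÷ 1812.3 = 37.336101087…
Multiplication/division keeps the fewest significant figures: 10.232 → 5 s.f., 6613 → 4 s.f., 1812.3 → 5 s.f.; limit is 4.
Rounded to 4 significant figures: 37.34.

37.34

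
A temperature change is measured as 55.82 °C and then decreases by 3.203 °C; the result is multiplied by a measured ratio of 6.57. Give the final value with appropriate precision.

55.82 °C − 3.203 °C = 52.617 °C; the difference is limited to 2 decimal places (4 s.f.).
Carrying full precision, 52.617 × 6.57 = 345.69369 °C; 6.57 has 3 s.f., so the result keeps min(4, 3) = 3 s.f.
Rounded to 3 significant figures: 346 °C.

346 °C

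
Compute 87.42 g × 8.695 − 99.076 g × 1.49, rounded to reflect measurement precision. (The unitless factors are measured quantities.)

612 g

87.42 × 8.695 = 760.1169 → 760.1 g (4 s.f., last digit at the 10^-1 place).
99.076 × 1.49 = 147.62324 → 148 g (3 s.f., last digit at the 10^0 place).
Difference: 612.49366 g; keep the coarser place, 10^0.
Result: 612 g.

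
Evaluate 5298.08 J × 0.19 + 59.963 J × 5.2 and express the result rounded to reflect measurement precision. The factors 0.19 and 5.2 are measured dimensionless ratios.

5298.08 × 0.19 = 1006.6352 → 1.0 × 10³ J (2 s.f., last digit at the 10^2 place).
59.963 × 5.2 = 311.8076 → 3.1 × 10² J (2 s.f., last digit at the 10^1 place).
Sum: 1318.4428 J; keep the coarser place, 10^2.
Result: 1.3 × 10³ J.

1.3 × 10³ J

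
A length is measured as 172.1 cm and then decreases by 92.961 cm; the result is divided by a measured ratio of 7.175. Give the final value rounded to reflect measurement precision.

11.0 cm

172.1 cm − 92.961 cm = 79.139 cm; the difference is limited to 1 decimal place (3 s.f.).
Carrying full precision, 79.139 ÷ 7.175 = 11.029825784… cm; 7.175 has 4 s.f., so the result keeps min(3, 4) = 3 s.f.
Rounded to 3 significant figures: 11.0 cm.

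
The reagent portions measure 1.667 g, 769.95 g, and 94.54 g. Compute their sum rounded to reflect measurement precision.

866.16 g

1.667 g + 769.95 g + 94.54 g = 866.157 g.
Addition/subtraction keeps the fewest decimal places: 1.667 → 3 decimal places, 769.95 → 2 decimal places, 94.54 → 2 decimal places; limit is 2.
Rounded to 2 decimal places: 866.16 g.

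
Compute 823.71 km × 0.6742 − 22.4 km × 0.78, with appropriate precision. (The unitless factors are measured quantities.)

538 km

823.71 × 0.6742 = 555.345282 → 555.3 km (4 s.f., last digit at the 10^-1 place).
22.4 × 0.78 = 17.472 → 17 km (2 s.f., last digit at the 10^0 place).
Difference: 537.873282 km; keep the coarser place, 10^0.
Result: 538 km.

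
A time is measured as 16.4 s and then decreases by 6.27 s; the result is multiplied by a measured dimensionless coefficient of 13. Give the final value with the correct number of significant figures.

1.3 × 10^2 s

16.4 s − 6.27 s = 10.13 s; the difference is limited to 1 decimal place (3 s.f.).
Carrying full precision, 10.13 × 13 = 131.69 s; 13 has 2 s.f., so the result keeps min(3, 2) = 2 s.f.
Rounded to 2 significant figures: 1.3 × 10^2 s.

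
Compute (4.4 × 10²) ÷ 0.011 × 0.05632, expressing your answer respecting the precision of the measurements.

(4.4 × 10²) ÷ 0.011 × 0.05632 = 2252.8
Multiplication/division keeps the fewest significant figures: 4.4 × 10² → 2 s.f., 0.011 → 2 s.f., 0.05632 → 4 s.f.; limit is 2.
Rounded to 2 significant figures: 2.3 × 10³.

2.3 × 10³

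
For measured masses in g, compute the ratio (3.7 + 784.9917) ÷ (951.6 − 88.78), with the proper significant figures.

0.9141

3.7 + 784.9917 = 788.6917, limited to 1 d.p. → 4 s.f.; 951.6 − 88.78 = 862.82, limited to 1 d.p. → 4 s.f.
Carrying full precision, 788.6917 ÷ 862.82 = 0.914086020259…; keep min(4, 4) = 4 s.f.
Rounded to 4 significant figures: 0.9141.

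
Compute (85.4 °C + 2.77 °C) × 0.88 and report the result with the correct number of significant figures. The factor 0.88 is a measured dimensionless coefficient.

78 °C

85.4 °C + 2.77 °C = 88.17 °C; the sum is limited to 1 decimal place (3 s.f.).
Carrying full precision, 88.17 × 0.88 = 77.5896 °C; 0.88 has 2 s.f., so the result keeps min(3, 2) = 2 s.f.
Rounded to 2 significant figures: 78 °C.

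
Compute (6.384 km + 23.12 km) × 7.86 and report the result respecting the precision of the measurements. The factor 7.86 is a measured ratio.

6.384 km + 23.12 km = 29.504 km; the sum is limited to 2 decimal places (4 s.f.).
Carrying full precision, 29.504 × 7.86 = 231.90144 km; 7.86 has 3 s.f., so the result keeps min(4, 3) = 3 s.f.
Rounded to 3 significant figures: 232 km.

232 km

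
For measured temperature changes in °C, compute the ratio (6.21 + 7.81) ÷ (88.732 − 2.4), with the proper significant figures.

6.21 + 7.81 = 14.02, limited to 2 d.p. → 4 s.f.; 88.732 − 2.4 = 86.332, limited to 1 d.p. → 3 s.f.
Carrying full precision, 14.02 ÷ 86.332 = 0.162396330445…; keep min(4, 3) = 3 s.f.
Rounded to 3 significant figures: 0.162.

0.162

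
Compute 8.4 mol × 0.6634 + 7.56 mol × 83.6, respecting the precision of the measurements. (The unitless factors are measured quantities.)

638 mol

8.4 × 0.6634 = 5.57256 → 5.6 mol (2 s.f., last digit at the 10^-1 place).
7.56 × 83.6 = 632.016 → 632 mol (3 s.f., last digit at the 10^0 place).
Sum: 637.58856 mol; keep the coarser place, 10^0.
Result: 638 mol.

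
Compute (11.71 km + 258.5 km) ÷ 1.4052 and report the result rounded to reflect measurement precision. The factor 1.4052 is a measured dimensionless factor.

11.71 km + 258.5 km = 270.21 km; the sum is limited to 1 decimal place (4 s.f.).
Carrying full precision, 270.21 ÷ 1.4052 = 192.292912041… km; 1.4052 has 5 s.f., so the result keeps min(4, 5) = 4 s.f.
Rounded to 4 significant figures: 192.3 km.

192.3 km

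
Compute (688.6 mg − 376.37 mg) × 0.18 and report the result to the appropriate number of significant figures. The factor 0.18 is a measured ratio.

56 mg

688.6 mg − 376.37 mg = 312.23 mg; the difference is limited to 1 decimal place (4 s.f.).
Carrying full precision, 312.23 × 0.18 = 56.2014 mg; 0.18 has 2 s.f., so the result keeps min(4, 2) = 2 s.f.
Rounded to 2 significant figures: 56 mg.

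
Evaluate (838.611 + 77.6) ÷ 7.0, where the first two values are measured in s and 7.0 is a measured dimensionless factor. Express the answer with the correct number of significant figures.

838.611 s + 77.6 s = 916.211 s; the sum is limited to 1 decimal place (4 s.f.).
Carrying full precision, 916.211 ÷ 7.0 = 130.887285714… s; 7.0 has 2 s.f., so the result keeps min(4, 2) = 2 s.f.
Rounded to 2 significant figures: 1.3 × 10^2 s.

1.3 × 10^2 s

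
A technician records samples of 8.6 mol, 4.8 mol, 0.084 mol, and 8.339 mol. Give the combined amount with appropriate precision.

8.6 mol + 4.8 mol + 0.084 mol + 8.339 mol = 21.823 mol.
Addition/subtraction keeps the fewest decimal places: 8.6 → 1 decimal place, 4.8 → 1 decimal place, 0.084 → 3 decimal places, 8.339 → 3 decimal places; limit is 1.
Rounded to 1 decimal place: 21.8 mol.

21.8 mol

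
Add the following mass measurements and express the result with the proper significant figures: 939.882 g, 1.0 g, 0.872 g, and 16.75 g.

939.882 g + 1.0 g + 0.872 g + 16.75 g = 958.504 g.
Addition/subtraction keeps the fewest decimal places: 939.882 → 3 decimal places, 1.0 → 1 decimal place, 0.872 → 3 decimal places, 16.75 → 2 decimal places; limit is 1.
Rounded to 1 decimal place: 958.5 g.

958.5 g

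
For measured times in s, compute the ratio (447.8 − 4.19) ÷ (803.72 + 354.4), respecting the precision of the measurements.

3.830 × 10⁻¹

447.8 − 4.19 = 443.61, limited to 1 d.p. → 4 s.f.; 803.72 + 354.4 = 1158.12, limited to 1 d.p. → 5 s.f.
Carrying full precision, 443.61 ÷ 1158.12 = 0.383043207958…; keep min(4, 5) = 4 s.f.
Rounded to 4 significant figures: 3.830 × 10⁻¹.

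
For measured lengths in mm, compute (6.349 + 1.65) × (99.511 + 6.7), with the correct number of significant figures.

6.349 + 1.65 = 7.999, limited to 2 d.p. → 3 s.f.; 99.511 + 6.7 = 106.211, limited to 1 d.p. → 4 s.f.
Carrying full precision, 7.999 × 106.211 = 849.581789; keep min(3, 4) = 3 s.f.
Rounded to 3 significant figures: 850. mm².

850. mm²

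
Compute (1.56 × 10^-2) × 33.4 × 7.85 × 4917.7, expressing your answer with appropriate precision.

2.01 × 10^4

(1.56 × 10^-2) × 33.4 × 7.85 × 4917.7 = 20114.1995028
Multiplication/division keeps the fewest significant figures: 1.56 × 10^-2 → 3 s.f., 33.4 → 3 s.f., 7.85 → 3 s.f., 4917.7 → 5 s.f.; limit is 3.
Rounded to 3 significant figures: 2.01 × 10^4.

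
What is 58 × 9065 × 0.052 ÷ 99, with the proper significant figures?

2.8 × 10^2

58 × 9065 × 0.052 ÷ 99 = 276.162020202…
Multiplication/division keeps the fewest significant figures: 58 → 2 s.f., 9065 → 4 s.f., 0.052 → 2 s.f., 99 → 2 s.f.; limit is 2.
Rounded to 2 significant figures: 2.8 × 10^2.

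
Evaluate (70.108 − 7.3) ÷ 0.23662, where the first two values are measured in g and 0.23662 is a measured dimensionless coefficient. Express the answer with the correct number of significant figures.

265 g

70.108 g − 7.3 g = 62.808 g; the difference is limited to 1 decimal place (3 s.f.).
Carrying full precision, 62.808 ÷ 0.23662 = 265.438255431… g; 0.23662 has 5 s.f., so the result keeps min(3, 5) = 3 s.f.
Rounded to 3 significant figures: 265 g.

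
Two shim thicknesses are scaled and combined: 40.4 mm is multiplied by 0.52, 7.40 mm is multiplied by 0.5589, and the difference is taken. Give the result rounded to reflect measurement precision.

17 mm

40.4 × 0.52 = 21.008 → 21 mm (2 s.f., last digit at the 10^0 place).
7.40 × 0.5589 = 4.13586 → 4.14 mm (3 s.f., last digit at the 10^-2 place).
Difference: 16.87214 mm; keep the coarser place, 10^0.
Result: 17 mm.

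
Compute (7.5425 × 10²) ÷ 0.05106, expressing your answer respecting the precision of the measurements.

1.477 × 10⁴

(7.5425 × 10²) ÷ 0.05106 = 14771.8370544…
Multiplication/division keeps the fewest significant figures: 7.5425 × 10² → 5 s.f., 0.05106 → 4 s.f.; limit is 4.
Rounded to 4 significant figures: 1.477 × 10⁴.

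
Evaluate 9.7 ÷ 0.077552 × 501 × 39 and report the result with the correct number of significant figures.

2.4 × 10⁶

9.7 ÷ 0.077552 × 501 × 39 = 2443886.68248…
Multiplication/division keeps the fewest significant figures: 9.7 → 2 s.f., 0.077552 → 5 s.f., 501 → 3 s.f., 39 → 2 s.f.; limit is 2.
Rounded to 2 significant figures: 2.4 × 10⁶.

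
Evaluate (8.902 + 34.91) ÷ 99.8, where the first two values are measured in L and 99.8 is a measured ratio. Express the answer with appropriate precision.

8.902 L + 34.91 L = 43.812 L; the sum is limited to 2 decimal places (4 s.f.).
Carrying full precision, 43.812 ÷ 99.8 = 0.438997995992… L; 99.8 has 3 s.f., so the result keeps min(4, 3) = 3 s.f.
Rounded to 3 significant figures: 0.439 L.

0.439 L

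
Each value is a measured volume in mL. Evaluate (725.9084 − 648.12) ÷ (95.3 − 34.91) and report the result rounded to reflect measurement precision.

1.29

725.9084 − 648.12 = 77.7884, limited to 2 d.p. → 4 s.f.; 95.3 − 34.91 = 60.39, limited to 1 d.p. → 3 s.f.
Carrying full precision, 77.7884 ÷ 60.39 = 1.28810067892…; keep min(4, 3) = 3 s.f.
Rounded to 3 significant figures: 1.29.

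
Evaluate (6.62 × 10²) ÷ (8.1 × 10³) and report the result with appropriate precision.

(6.62 × 10²) ÷ (8.1 × 10³) = 0.0817283950617…
Multiplication/division keeps the fewest significant figures: 6.62 × 10² → 3 s.f., 8.1 × 10³ → 2 s.f.; limit is 2.
Rounded to 2 significant figures: 0.082.

0.082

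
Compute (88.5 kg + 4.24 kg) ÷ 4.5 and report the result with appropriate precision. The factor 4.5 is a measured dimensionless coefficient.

21 kg

88.5 kg + 4.24 kg = 92.74 kg; the sum is limited to 1 decimal place (3 s.f.).
Carrying full precision, 92.74 ÷ 4.5 = 20.6088888889… kg; 4.5 has 2 s.f., so the result keeps min(3, 2) = 2 s.f.
Rounded to 2 significant figures: 21 kg.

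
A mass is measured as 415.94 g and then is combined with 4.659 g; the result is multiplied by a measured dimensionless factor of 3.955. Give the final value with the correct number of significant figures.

1663 g

415.94 g + 4.659 g = 420.599 g; the sum is limited to 2 decimal places (5 s.f.).
Carrying full precision, 420.599 × 3.955 = 1663.469045 g; 3.955 has 4 s.f., so the result keeps min(5, 4) = 4 s.f.
Rounded to 4 significant figures: 1663 g.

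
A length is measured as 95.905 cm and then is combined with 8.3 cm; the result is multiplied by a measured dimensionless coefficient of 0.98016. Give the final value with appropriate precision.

95.905 cm + 8.3 cm = 104.205 cm; the sum is limited to 1 decimal place (4 s.f.).
Carrying full precision, 104.205 × 0.98016 = 102.1375728 cm; 0.98016 has 5 s.f., so the result keeps min(4, 5) = 4 s.f.
Rounded to 4 significant figures: 102.1 cm.

102.1 cm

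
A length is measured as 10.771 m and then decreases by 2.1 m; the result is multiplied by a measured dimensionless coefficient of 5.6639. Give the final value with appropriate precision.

10.771 m − 2.1 m = 8.671 m; the difference is limited to 1 decimal place (2 s.f.).
Carrying full precision, 8.671 × 5.6639 = 49.1116769 m; 5.6639 has 5 s.f., so the result keeps min(2, 5) = 2 s.f.
Rounded to 2 significant figures: 49 m.

49 m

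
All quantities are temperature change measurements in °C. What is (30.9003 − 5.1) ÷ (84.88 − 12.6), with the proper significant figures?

0.357

30.9003 − 5.1 = 25.8003, limited to 1 d.p. → 3 s.f.; 84.88 − 12.6 = 72.28, limited to 1 d.p. → 3 s.f.
Carrying full precision, 25.8003 ÷ 72.28 = 0.356949363586…; keep min(3, 3) = 3 s.f.
Rounded to 3 significant figures: 0.357.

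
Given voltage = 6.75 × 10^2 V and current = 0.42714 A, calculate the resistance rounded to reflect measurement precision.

1.58 × 10^3 Ω

resistance = 6.75 × 10^2 V ÷ 0.42714 A = 1580.27812895… Ω.
6.75 × 10^2 has 3 significant figures; 0.42714 has 5.
Division/multiplication keeps the fewest: 3 significant figures.
Rounded: 1.58 × 10^3 Ω.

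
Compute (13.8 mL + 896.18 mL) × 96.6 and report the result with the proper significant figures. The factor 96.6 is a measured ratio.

8.79 × 10^4 mL

13.8 mL + 896.18 mL = 909.98 mL; the sum is limited to 1 decimal place (4 s.f.).
Carrying full precision, 909.98 × 96.6 = 87904.068 mL; 96.6 has 3 s.f., so the result keeps min(4, 3) = 3 s.f.
Rounded to 3 significant figures: 8.79 × 10^4 mL.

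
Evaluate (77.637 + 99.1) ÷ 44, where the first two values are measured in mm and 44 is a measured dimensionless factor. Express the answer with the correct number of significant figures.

77.637 mm + 99.1 mm = 176.737 mm; the sum is limited to 1 decimal place (4 s.f.).
Carrying full precision, 176.737 ÷ 44 = 4.01675 mm; 44 has 2 s.f., so the result keeps min(4, 2) = 2 s.f.
Rounded to 2 significant figures: 4.0 mm.

4.0 mm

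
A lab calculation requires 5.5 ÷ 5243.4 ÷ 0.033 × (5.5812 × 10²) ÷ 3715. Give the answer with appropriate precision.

5.5 ÷ 5243.4 ÷ 0.033 × (5.5812 × 10²) ÷ 3715 = 0.00477534251737…
Multiplication/division keeps the fewest significant figures: 5.5 → 2 s.f., 5243.4 → 5 s.f., 0.033 → 2 s.f., 5.5812 × 10² → 5 s.f., 3715 → 4 s.f.; limit is 2.
Rounded to 2 significant figures: 4.8 × 10⁻³.

4.8 × 10⁻³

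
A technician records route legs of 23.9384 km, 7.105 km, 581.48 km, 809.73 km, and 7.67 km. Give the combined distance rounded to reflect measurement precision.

23.9384 km + 7.105 km + 581.48 km + 809.73 km + 7.67 km = 1429.9234 km.
Addition/subtraction keeps the fewest decimal places: 23.9384 → 4 decimal places, 7.105 → 3 decimal places, 581.48 → 2 decimal places, 809.73 → 2 decimal places, 7.67 → 2 decimal places; limit is 2.
Rounded to 2 decimal places: 1429.92 km.

1429.92 km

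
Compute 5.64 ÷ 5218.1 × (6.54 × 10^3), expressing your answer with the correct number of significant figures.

5.64 ÷ 5218.1 × (6.54 × 10^3) = 7.06877982407…
Multiplication/division keeps the fewest significant figures: 5.64 → 3 s.f., 5218.1 → 5 s.f., 6.54 × 10^3 → 3 s.f.; limit is 3.
Rounded to 3 significant figures: 7.07.

7.07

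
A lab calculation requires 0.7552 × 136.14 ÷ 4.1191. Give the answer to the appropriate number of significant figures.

0.7552 × 136.14 ÷ 4.1191 = 24.9600466121…
Multiplication/division keeps the fewest significant figures: 0.7552 → 4 s.f., 136.14 → 5 s.f., 4.1191 → 5 s.f.; limit is 4.
Rounded to 4 significant figures: 24.96.

24.96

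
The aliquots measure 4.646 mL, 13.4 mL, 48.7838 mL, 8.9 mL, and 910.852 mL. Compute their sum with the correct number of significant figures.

4.646 mL + 13.4 mL + 48.7838 mL + 8.9 mL + 910.852 mL = 986.5818 mL.
Addition/subtraction keeps the fewest decimal places: 4.646 → 3 decimal places, 13.4 → 1 decimal place, 48.7838 → 4 decimal places, 8.9 → 1 decimal place, 910.852 → 3 decimal places; limit is 1.
Rounded to 1 decimal place: 986.6 mL.

986.6 mL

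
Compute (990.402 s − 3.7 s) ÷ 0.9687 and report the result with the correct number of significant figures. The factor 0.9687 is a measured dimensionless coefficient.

990.402 s − 3.7 s = 986.702 s; the difference is limited to 1 decimal place (4 s.f.).
Carrying full precision, 986.702 ÷ 0.9687 = 1018.58366883… s; 0.9687 has 4 s.f., so the result keeps min(4, 4) = 4 s.f.
Rounded to 4 significant figures: 1019 s.

1019 s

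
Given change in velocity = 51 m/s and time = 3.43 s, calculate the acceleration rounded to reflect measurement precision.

acceleration = 51 m/s ÷ 3.43 s = 14.8688046647… m/s².
51 has 2 significant figures; 3.43 has 3.
Division/multiplication keeps the fewest: 2 significant figures.
Rounded: 15 m/s².

15 m/s²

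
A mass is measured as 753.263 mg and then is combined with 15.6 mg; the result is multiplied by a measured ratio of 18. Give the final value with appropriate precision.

753.263 mg + 15.6 mg = 768.863 mg; the sum is limited to 1 decimal place (4 s.f.).
Carrying full precision, 768.863 × 18 = 13839.534 mg; 18 has 2 s.f., so the result keeps min(4, 2) = 2 s.f.
Rounded to 2 significant figures: 1.4 × 10⁴ mg.

1.4 × 10⁴ mg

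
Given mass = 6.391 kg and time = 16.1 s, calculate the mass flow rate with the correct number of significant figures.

0.397 kg/s

mass flow rate = 6.391 kg ÷ 16.1 s = 0.396956521739… kg/s.
6.391 has 4 significant figures; 16.1 has 3.
Division/multiplication keeps the fewest: 3 significant figures.
Rounded: 0.397 kg/s.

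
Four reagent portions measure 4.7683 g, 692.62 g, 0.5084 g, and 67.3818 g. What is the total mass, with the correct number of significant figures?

765.28 g

4.7683 g + 692.62 g + 0.5084 g + 67.3818 g = 765.2785 g.
Addition/subtraction keeps the fewest decimal places: 4.7683 → 4 decimal places, 692.62 → 2 decimal places, 0.5084 → 4 decimal places, 67.3818 → 4 decimal places; limit is 2.
Rounded to 2 decimal places: 765.28 g.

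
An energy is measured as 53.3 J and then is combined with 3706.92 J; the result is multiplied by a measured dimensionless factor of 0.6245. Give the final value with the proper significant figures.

53.3 J + 3706.92 J = 3760.22 J; the sum is limited to 1 decimal place (5 s.f.).
Carrying full precision, 3760.22 × 0.6245 = 2348.25739 J; 0.6245 has 4 s.f., so the result keeps min(5, 4) = 4 s.f.
Rounded to 4 significant figures: 2348 J.

2348 J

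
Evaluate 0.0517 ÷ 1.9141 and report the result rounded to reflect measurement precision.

0.0270

0.0517 ÷ 1.9141 = 0.0270100830678…
Multiplication/division keeps the fewest significant figures: 0.0517 → 3 s.f., 1.9141 → 5 s.f.; limit is 3.
Rounded to 3 significant figures: 0.0270.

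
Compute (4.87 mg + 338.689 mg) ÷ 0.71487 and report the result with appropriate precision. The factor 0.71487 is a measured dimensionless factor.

4.87 mg + 338.689 mg = 343.559 mg; the sum is limited to 2 decimal places (5 s.f.).
Carrying full precision, 343.559 ÷ 0.71487 = 480.589477807… mg; 0.71487 has 5 s.f., so the result keeps min(5, 5) = 5 s.f.
Rounded to 5 significant figures: 480.59 mg.

480.59 mg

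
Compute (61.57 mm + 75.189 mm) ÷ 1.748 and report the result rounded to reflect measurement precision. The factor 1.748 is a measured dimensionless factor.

61.57 mm + 75.189 mm = 136.759 mm; the sum is limited to 2 decimal places (5 s.f.).
Carrying full precision, 136.759 ÷ 1.748 = 78.2374141876… mm; 1.748 has 4 s.f., so the result keeps min(5, 4) = 4 s.f.
Rounded to 4 significant figures: 78.24 mm.

78.24 mm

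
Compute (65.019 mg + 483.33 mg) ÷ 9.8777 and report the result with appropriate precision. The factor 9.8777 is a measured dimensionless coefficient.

65.019 mg + 483.33 mg = 548.349 mg; the sum is limited to 2 decimal places (5 s.f.).
Carrying full precision, 548.349 ÷ 9.8777 = 55.5138341922… mg; 9.8777 has 5 s.f., so the result keeps min(5, 5) = 5 s.f.
Rounded to 5 significant figures: 55.514 mg.

55.514 mg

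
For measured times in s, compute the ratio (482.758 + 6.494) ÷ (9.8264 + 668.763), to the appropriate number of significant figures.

482.758 + 6.494 = 489.252, limited to 3 d.p. → 6 s.f.; 9.8264 + 668.763 = 678.5894, limited to 3 d.p. → 6 s.f.
Carrying full precision, 489.252 ÷ 678.5894 = 0.72098385268…; keep min(6, 6) = 6 s.f.
Rounded to 6 significant figures: 0.720984.

0.720984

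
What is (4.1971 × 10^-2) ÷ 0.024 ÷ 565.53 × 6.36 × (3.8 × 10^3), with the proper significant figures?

(4.1971 × 10^-2) ÷ 0.024 ÷ 565.53 × 6.36 × (3.8 × 10^3) = 74.7348451895…
Multiplication/division keeps the fewest significant figures: 4.1971 × 10^-2 → 5 s.f., 0.024 → 2 s.f., 565.53 → 5 s.f., 6.36 → 3 s.f., 3.8 × 10^3 → 2 s.f.; limit is 2.
Rounded to 2 significant figures: 75.

75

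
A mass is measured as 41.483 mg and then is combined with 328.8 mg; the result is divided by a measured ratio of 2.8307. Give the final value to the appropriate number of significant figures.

130.8 mg

41.483 mg + 328.8 mg = 370.283 mg; the sum is limited to 1 decimal place (4 s.f.).
Carrying full precision, 370.283 ÷ 2.8307 = 130.809693715… mg; 2.8307 has 5 s.f., so the result keeps min(4, 5) = 4 s.f.
Rounded to 4 significant figures: 130.8 mg.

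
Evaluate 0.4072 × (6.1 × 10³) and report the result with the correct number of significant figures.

0.4072 × (6.1 × 10³) = 2483.92
Multiplication/division keeps the fewest significant figures: 0.4072 → 4 s.f., 6.1 × 10³ → 2 s.f.; limit is 2.
Rounded to 2 significant figures: 2.5 × 10³.

2.5 × 10³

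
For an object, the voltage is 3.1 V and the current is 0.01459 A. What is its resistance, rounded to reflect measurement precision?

resistance = 3.1 V ÷ 0.01459 A = 212.474297464… Ω.
3.1 has 2 significant figures; 0.01459 has 4.
Division/multiplication keeps the fewest: 2 significant figures.
Rounded: 2.1 × 10^2 Ω.

2.1 × 10^2 Ω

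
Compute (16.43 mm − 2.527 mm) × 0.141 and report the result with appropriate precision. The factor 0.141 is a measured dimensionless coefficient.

1.96 mm

16.43 mm − 2.527 mm = 13.903 mm; the difference is limited to 2 decimal places (4 s.f.).
Carrying full precision, 13.903 × 0.141 = 1.960323 mm; 0.141 has 3 s.f., so the result keeps min(4, 3) = 3 s.f.
Rounded to 3 significant figures: 1.96 mm.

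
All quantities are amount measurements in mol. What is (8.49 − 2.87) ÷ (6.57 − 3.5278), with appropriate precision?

1.85

8.49 − 2.87 = 5.62, limited to 2 d.p. → 3 s.f.; 6.57 − 3.5278 = 3.0422, limited to 2 d.p. → 3 s.f.
Carrying full precision, 5.62 ÷ 3.0422 = 1.84734731444…; keep min(3, 3) = 3 s.f.
Rounded to 3 significant figures: 1.85.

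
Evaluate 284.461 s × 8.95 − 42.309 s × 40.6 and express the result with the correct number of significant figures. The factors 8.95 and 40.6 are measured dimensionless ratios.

284.461 × 8.95 = 2545.92595 → 2.55 × 10^3 s (3 s.f., last digit at the 10^1 place).
42.309 × 40.6 = 1717.7454 → 1.72 × 10^3 s (3 s.f., last digit at the 10^1 place).
Difference: 828.18055 s; keep the coarser place, 10^1.
Result: 8.3 × 10^2 s.

8.3 × 10^2 s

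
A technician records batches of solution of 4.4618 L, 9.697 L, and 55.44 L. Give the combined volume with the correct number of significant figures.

4.4618 L + 9.697 L + 55.44 L = 69.5988 L.
Addition/subtraction keeps the fewest decimal places: 4.4618 → 4 decimal places, 9.697 → 3 decimal places, 55.44 → 2 decimal places; limit is 2.
Rounded to 2 decimal places: 69.60 L.

69.60 L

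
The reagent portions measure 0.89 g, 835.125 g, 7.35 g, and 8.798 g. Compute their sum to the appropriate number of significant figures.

852.16 g

0.89 g + 835.125 g + 7.35 g + 8.798 g = 852.163 g.
Addition/subtraction keeps the fewest decimal places: 0.89 → 2 decimal places, 835.125 → 3 decimal places, 7.35 → 2 decimal places, 8.798 → 3 decimal places; limit is 2.
Rounded to 2 decimal places: 852.16 g.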